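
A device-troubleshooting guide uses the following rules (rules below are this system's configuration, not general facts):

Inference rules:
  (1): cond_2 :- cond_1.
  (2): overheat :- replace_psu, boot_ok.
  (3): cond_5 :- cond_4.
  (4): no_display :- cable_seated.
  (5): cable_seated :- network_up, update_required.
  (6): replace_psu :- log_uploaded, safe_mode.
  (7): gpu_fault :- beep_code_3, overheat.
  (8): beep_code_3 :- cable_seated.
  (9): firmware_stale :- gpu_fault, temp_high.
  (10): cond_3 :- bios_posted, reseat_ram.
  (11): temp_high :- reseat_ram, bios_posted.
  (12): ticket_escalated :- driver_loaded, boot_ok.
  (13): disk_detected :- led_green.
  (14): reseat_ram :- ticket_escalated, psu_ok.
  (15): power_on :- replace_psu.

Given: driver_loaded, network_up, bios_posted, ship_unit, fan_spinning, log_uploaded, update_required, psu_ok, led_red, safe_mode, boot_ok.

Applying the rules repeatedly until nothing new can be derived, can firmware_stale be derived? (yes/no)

Round 1: (5) [cable_seated :- network_up, update_required.]; (6) [replace_psu :- log_uploaded, safe_mode.]; (12) [ticket_escalated :- driver_loaded, boot_ok.]. Adds cable_seated, replace_psu, ticket_escalated.
Round 2: (2) [overheat :- replace_psu, boot_ok.]; (4) [no_display :- cable_seated.]; (8) [beep_code_3 :- cable_seated.]; (14) [reseat_ram :- ticket_escalated, psu_ok.]; (15) [power_on :- replace_psu.]. Adds overheat, no_display, beep_code_3, reseat_ram, power_on.
Round 3: (7) [gpu_fault :- beep_code_3, overheat.]; (10) [cond_3 :- bios_posted, reseat_ram.]; (11) [temp_high :- reseat_ram, bios_posted.]. Adds gpu_fault, cond_3, temp_high.
Round 4: (9) [firmware_stale :- gpu_fault, temp_high.]. Adds firmware_stale.
firmware_stale appears in round 4, so it is derivable.

yes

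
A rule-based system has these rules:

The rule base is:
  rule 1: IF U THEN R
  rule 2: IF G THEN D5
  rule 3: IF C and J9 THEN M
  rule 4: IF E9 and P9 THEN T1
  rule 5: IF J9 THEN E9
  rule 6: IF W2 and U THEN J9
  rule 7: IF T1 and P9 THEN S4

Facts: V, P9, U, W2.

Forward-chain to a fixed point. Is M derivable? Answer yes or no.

Round 1 — rule 1, rule 6, derive R, J9.
Round 2 — rule 5, derive E9.
Round 3 — rule 4, derive T1.
Round 4 — rule 7, derive S4.
Fixed point reached. M is concluded only by rule 3; rule 3 needs C (never derived).

no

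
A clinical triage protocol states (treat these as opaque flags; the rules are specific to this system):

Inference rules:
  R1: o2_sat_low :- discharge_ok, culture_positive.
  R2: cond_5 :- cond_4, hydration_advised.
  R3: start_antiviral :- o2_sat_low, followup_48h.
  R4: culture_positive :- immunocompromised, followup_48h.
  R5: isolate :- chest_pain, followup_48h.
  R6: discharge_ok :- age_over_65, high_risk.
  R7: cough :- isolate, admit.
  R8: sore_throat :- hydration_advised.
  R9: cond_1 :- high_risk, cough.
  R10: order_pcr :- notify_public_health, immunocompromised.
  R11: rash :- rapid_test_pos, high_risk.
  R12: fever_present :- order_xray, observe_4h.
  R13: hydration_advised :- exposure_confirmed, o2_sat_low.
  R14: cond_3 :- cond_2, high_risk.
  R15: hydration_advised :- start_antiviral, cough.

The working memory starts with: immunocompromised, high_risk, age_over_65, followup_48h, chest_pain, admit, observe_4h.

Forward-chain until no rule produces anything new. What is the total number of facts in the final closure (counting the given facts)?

Round 1 — R4, R5, R6, derive culture_positive, isolate, discharge_ok.
Round 2 — R1, R7, derive o2_sat_low, cough.
Round 3 — R3, R9, derive start_antiviral, cond_1.
Round 4 — R15, derive hydration_advised.
Round 5 — R8, derive sore_throat.
Closure: {admit, age_over_65, chest_pain, cond_1, cough, culture_positive, discharge_ok, followup_48h, high_risk, hydration_advised, immunocompromised, isolate, o2_sat_low, observe_4h, sore_throat, start_antiviral} — 16 facts.

16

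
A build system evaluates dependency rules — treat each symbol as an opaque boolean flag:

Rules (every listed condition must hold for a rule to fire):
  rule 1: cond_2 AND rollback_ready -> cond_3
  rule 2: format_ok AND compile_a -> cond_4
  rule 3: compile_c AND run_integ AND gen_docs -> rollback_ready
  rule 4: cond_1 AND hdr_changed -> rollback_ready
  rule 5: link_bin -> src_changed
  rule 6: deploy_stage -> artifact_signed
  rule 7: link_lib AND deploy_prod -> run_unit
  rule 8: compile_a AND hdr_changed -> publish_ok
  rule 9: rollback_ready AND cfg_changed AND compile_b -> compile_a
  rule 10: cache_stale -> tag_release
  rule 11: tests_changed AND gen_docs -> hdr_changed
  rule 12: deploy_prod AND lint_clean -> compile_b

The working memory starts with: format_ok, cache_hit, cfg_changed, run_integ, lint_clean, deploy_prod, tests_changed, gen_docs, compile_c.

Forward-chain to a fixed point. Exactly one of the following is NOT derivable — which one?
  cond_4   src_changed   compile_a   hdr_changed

[1] rule 3 [compile_c AND run_integ AND gen_docs -> rollback_ready]; rule 11 [tests_changed AND gen_docs -> hdr_changed]; rule 12 [deploy_prod AND lint_clean -> compile_b]. ⇒ new: rollback_ready, hdr_changed, compile_b.
[2] rule 9 [rollback_ready AND cfg_changed AND compile_b -> compile_a]. ⇒ new: compile_a.
[3] rule 2 [format_ok AND compile_a -> cond_4]; rule 8 [compile_a AND hdr_changed -> publish_ok]. ⇒ new: cond_4, publish_ok.
Derived: compile_a (round 2), cond_4 (round 3), hdr_changed (round 1). src_changed never appears in any round.

src_changed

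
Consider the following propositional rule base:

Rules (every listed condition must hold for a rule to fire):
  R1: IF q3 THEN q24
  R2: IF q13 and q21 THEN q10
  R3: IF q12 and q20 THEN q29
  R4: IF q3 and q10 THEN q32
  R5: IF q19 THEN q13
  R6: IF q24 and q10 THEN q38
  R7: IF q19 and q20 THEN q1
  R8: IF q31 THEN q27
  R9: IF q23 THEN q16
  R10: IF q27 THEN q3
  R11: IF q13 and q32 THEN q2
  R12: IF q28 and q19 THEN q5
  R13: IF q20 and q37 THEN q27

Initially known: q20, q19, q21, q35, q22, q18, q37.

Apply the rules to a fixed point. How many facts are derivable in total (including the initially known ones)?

16

Round 1 — R5, R7, R13, derive q13, q1, q27.
Round 2 — R2, R10, derive q10, q3.
Round 3 — R1, R4, derive q24, q32.
Round 4 — R6, R11, derive q38, q2.
Closure: {q1, q10, q13, q18, q19, q2, q20, q21, q22, q24, q27, q3, q32, q35, q37, q38} — 16 facts.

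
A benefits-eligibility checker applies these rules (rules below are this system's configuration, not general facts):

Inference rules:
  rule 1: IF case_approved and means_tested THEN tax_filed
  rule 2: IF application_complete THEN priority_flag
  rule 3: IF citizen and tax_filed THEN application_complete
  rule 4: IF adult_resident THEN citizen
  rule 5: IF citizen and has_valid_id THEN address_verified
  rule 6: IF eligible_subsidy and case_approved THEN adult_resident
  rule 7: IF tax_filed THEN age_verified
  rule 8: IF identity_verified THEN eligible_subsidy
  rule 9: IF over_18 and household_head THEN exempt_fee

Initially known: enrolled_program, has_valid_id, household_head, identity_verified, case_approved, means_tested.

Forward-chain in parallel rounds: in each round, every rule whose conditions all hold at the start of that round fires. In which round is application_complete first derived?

4

Round 1: rule 1 [IF case_approved and means_tested THEN tax_filed]; rule 8 [IF identity_verified THEN eligible_subsidy]. New: tax_filed, eligible_subsidy.
Round 2: rule 6 [IF eligible_subsidy and case_approved THEN adult_resident]; rule 7 [IF tax_filed THEN age_verified]. New: adult_resident, age_verified.
Round 3: rule 4 [IF adult_resident THEN citizen]. New: citizen.
Round 4: rule 3 [IF citizen and tax_filed THEN application_complete]; rule 5 [IF citizen and has_valid_id THEN address_verified]. New: application_complete, address_verified.
application_complete first appears in round 4.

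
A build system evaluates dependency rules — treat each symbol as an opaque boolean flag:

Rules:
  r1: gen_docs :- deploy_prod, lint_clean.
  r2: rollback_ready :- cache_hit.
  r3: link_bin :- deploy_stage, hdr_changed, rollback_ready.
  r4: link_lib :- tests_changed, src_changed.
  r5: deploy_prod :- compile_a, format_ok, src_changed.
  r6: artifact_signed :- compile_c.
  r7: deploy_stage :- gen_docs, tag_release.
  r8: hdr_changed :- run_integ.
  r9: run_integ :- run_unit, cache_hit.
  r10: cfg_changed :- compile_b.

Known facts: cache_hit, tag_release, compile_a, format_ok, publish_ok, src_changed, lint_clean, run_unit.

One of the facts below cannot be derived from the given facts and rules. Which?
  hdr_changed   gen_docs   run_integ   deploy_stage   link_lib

link_lib

Round 1: r2 [rollback_ready :- cache_hit.]; r5 [deploy_prod :- compile_a, format_ok, src_changed.]; r9 [run_integ :- run_unit, cache_hit.]. New: rollback_ready, deploy_prod, run_integ.
Round 2: r1 [gen_docs :- deploy_prod, lint_clean.]; r8 [hdr_changed :- run_integ.]. New: gen_docs, hdr_changed.
Round 3: r7 [deploy_stage :- gen_docs, tag_release.]. New: deploy_stage.
Round 4: r3 [link_bin :- deploy_stage, hdr_changed, rollback_ready.]. New: link_bin.
Derived: hdr_changed (round 2), run_integ (round 1), gen_docs (round 2), deploy_stage (round 3). link_lib never appears in any round.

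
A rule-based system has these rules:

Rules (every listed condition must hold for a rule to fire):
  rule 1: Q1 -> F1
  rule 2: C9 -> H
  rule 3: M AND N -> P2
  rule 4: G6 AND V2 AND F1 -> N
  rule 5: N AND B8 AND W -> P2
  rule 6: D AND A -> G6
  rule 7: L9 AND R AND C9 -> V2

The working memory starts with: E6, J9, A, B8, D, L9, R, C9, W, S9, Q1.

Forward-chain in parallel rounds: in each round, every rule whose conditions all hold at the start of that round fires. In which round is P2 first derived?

3

Round 1: rule 1 [Q1 -> F1]; rule 2 [C9 -> H]; rule 6 [D AND A -> G6]; rule 7 [L9 AND R AND C9 -> V2]. Adds F1, H, G6, V2.
Round 2: rule 4 [G6 AND V2 AND F1 -> N]. Adds N.
Round 3: rule 5 [N AND B8 AND W -> P2]. Adds P2.
P2 first appears in round 3.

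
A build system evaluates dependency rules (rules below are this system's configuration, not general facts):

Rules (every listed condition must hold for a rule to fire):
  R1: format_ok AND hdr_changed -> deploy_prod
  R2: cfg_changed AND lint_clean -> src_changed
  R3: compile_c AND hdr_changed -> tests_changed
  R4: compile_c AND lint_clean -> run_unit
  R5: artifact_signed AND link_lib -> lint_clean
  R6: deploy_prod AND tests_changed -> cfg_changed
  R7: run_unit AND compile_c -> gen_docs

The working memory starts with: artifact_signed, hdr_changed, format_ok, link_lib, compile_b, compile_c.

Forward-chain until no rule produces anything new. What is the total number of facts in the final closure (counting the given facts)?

13

Round 1: R1 [format_ok AND hdr_changed -> deploy_prod]; R3 [compile_c AND hdr_changed -> tests_changed]; R5 [artifact_signed AND link_lib -> lint_clean]. Adds deploy_prod, tests_changed, lint_clean.
Round 2: R4 [compile_c AND lint_clean -> run_unit]; R6 [deploy_prod AND tests_changed -> cfg_changed]. Adds run_unit, cfg_changed.
Round 3: R2 [cfg_changed AND lint_clean -> src_changed]; R7 [run_unit AND compile_c -> gen_docs]. Adds src_changed, gen_docs.
Closure: {artifact_signed, cfg_changed, compile_b, compile_c, deploy_prod, format_ok, gen_docs, hdr_changed, link_lib, lint_clean, run_unit, src_changed, tests_changed} — 13 facts.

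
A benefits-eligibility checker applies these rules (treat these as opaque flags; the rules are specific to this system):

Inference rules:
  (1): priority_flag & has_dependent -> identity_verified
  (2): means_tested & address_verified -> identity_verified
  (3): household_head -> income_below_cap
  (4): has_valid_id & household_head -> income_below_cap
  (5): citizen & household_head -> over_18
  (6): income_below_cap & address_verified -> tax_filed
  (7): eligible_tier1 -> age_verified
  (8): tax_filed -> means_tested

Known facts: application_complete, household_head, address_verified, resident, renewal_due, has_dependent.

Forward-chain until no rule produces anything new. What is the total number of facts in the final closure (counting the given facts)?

Round 1: (3) [household_head -> income_below_cap]. Adds income_below_cap.
Round 2: (6) [income_below_cap & address_verified -> tax_filed]. Adds tax_filed.
Round 3: (8) [tax_filed -> means_tested]. Adds means_tested.
Round 4: (2) [means_tested & address_verified -> identity_verified]. Adds identity_verified.
Closure: {address_verified, application_complete, has_dependent, household_head, identity_verified, income_below_cap, means_tested, renewal_due, resident, tax_filed} — 10 facts.

10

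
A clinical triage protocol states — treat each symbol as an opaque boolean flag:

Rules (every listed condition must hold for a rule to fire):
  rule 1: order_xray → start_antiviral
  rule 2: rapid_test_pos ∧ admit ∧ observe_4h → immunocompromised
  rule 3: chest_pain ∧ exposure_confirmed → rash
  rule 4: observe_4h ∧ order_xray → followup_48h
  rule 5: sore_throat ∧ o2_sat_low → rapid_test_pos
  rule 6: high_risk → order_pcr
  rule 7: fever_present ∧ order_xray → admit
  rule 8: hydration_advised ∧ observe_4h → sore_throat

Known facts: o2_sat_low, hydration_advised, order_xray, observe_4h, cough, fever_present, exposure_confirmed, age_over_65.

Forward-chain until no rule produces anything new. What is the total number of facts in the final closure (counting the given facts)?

14

[1] rule 1 [order_xray → start_antiviral]; rule 4 [observe_4h ∧ order_xray → followup_48h]; rule 7 [fever_present ∧ order_xray → admit]; rule 8 [hydration_advised ∧ observe_4h → sore_throat]. ⇒ new: start_antiviral, followup_48h, admit, sore_throat.
[2] rule 5 [sore_throat ∧ o2_sat_low → rapid_test_pos]. ⇒ new: rapid_test_pos.
[3] rule 2 [rapid_test_pos ∧ admit ∧ observe_4h → immunocompromised]. ⇒ new: immunocompromised.
Closure: {admit, age_over_65, cough, exposure_confirmed, fever_present, followup_48h, hydration_advised, immunocompromised, o2_sat_low, observe_4h, order_xray, rapid_test_pos, sore_throat, start_antiviral} — 14 facts.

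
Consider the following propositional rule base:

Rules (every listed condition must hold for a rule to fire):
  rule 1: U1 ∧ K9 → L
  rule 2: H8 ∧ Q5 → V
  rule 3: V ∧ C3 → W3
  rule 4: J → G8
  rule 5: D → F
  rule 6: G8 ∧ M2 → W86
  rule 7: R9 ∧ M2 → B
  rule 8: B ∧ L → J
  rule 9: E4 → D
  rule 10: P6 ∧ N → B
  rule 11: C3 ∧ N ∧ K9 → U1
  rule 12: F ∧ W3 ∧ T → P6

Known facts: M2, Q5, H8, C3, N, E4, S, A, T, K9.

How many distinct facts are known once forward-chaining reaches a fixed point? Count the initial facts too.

Round 1: rule 2 [H8 ∧ Q5 → V]; rule 9 [E4 → D]; rule 11 [C3 ∧ N ∧ K9 → U1]. New: V, D, U1.
Round 2: rule 1 [U1 ∧ K9 → L]; rule 3 [V ∧ C3 → W3]; rule 5 [D → F]. New: L, W3, F.
Round 3: rule 12 [F ∧ W3 ∧ T → P6]. New: P6.
Round 4: rule 10 [P6 ∧ N → B]. New: B.
Round 5: rule 8 [B ∧ L → J]. New: J.
Round 6: rule 4 [J → G8]. New: G8.
Round 7: rule 6 [G8 ∧ M2 → W86]. New: W86.
Closure: {A, B, C3, D, E4, F, G8, H8, J, K9, L, M2, N, P6, Q5, S, T, U1, V, W3, W86} — 21 facts.

21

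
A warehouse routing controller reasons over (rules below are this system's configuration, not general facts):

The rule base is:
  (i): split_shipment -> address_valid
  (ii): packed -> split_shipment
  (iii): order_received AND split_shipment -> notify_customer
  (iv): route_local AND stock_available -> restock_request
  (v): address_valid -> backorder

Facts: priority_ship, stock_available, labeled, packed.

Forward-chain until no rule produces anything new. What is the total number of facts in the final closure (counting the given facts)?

7

Round 1 — (ii), derive split_shipment.
Round 2 — (i), derive address_valid.
Round 3 — (v), derive backorder.
Closure: {address_valid, backorder, labeled, packed, priority_ship, split_shipment, stock_available} — 7 facts.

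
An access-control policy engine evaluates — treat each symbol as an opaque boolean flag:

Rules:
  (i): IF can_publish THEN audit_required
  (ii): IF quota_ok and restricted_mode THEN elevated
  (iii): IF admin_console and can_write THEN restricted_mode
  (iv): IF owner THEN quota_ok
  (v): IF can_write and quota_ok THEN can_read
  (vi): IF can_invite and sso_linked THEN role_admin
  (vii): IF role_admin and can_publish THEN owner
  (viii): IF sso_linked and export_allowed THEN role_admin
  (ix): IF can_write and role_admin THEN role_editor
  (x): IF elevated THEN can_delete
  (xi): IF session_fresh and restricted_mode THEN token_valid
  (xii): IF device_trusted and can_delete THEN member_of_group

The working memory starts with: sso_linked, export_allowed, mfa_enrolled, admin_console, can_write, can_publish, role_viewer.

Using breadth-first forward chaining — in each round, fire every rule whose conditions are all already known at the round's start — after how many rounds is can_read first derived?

4

[1] (i) [IF can_publish THEN audit_required]; (iii) [IF admin_console and can_write THEN restricted_mode]; (viii) [IF sso_linked and export_allowed THEN role_admin]. ⇒ new: audit_required, restricted_mode, role_admin.
[2] (vii) [IF role_admin and can_publish THEN owner]; (ix) [IF can_write and role_admin THEN role_editor]. ⇒ new: owner, role_editor.
[3] (iv) [IF owner THEN quota_ok]. ⇒ new: quota_ok.
[4] (ii) [IF quota_ok and restricted_mode THEN elevated]; (v) [IF can_write and quota_ok THEN can_read]. ⇒ new: elevated, can_read.
can_read first appears in round 4.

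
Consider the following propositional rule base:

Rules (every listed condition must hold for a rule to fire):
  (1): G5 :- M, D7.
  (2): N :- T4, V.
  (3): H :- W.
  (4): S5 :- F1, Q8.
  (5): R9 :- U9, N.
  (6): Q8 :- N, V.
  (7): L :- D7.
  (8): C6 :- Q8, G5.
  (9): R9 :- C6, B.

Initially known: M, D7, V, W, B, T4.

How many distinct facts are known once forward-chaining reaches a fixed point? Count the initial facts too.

13

Round 1 fires (1), (2), (3), (7), giving G5, N, H, L.
Round 2 fires (6), giving Q8.
Round 3 fires (8), giving C6.
Round 4 fires (9), giving R9.
Closure: {B, C6, D7, G5, H, L, M, N, Q8, R9, T4, V, W} — 13 facts.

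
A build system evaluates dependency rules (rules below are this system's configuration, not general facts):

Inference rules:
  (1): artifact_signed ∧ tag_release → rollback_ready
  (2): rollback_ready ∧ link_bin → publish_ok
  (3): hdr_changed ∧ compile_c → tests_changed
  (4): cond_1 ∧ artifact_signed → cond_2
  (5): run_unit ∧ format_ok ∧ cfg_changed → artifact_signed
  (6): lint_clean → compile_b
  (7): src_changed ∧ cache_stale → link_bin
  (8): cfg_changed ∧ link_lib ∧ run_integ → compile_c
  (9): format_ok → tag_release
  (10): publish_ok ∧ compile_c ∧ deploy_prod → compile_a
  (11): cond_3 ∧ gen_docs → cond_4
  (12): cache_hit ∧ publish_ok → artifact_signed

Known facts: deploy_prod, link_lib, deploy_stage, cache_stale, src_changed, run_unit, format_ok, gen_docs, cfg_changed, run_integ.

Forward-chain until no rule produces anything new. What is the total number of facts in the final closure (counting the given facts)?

17

[1] (5) [run_unit ∧ format_ok ∧ cfg_changed → artifact_signed]; (7) [src_changed ∧ cache_stale → link_bin]; (8) [cfg_changed ∧ link_lib ∧ run_integ → compile_c]; (9) [format_ok → tag_release]. ⇒ new: artifact_signed, link_bin, compile_c, tag_release.
[2] (1) [artifact_signed ∧ tag_release → rollback_ready]. ⇒ new: rollback_ready.
[3] (2) [rollback_ready ∧ link_bin → publish_ok]. ⇒ new: publish_ok.
[4] (10) [publish_ok ∧ compile_c ∧ deploy_prod → compile_a]. ⇒ new: compile_a.
Closure: {artifact_signed, cache_stale, cfg_changed, compile_a, compile_c, deploy_prod, deploy_stage, format_ok, gen_docs, link_bin, link_lib, publish_ok, rollback_ready, run_integ, run_unit, src_changed, tag_release} — 17 facts.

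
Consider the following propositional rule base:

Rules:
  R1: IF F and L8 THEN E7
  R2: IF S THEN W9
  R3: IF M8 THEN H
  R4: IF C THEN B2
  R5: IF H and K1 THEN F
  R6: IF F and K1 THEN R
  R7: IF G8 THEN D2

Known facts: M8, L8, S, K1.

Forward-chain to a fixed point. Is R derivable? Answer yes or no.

Round 1 — R2, R3, derive W9, H.
Round 2 — R5, derive F.
Round 3 — R1, R6, derive E7, R.
R appears in round 3, so it is derivable.

yes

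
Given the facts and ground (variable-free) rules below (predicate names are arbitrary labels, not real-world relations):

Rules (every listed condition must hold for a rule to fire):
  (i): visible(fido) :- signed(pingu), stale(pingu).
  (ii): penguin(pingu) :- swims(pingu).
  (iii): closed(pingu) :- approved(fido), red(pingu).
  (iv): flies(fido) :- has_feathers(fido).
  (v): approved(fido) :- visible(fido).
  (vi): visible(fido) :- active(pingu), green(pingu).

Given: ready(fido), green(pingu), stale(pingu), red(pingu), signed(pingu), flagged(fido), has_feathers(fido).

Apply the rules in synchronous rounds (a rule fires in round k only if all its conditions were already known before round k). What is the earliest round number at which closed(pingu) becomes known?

Round 1: (i) [visible(fido) :- signed(pingu), stale(pingu).]; (iv) [flies(fido) :- has_feathers(fido).]. Adds visible(fido), flies(fido).
Round 2: (v) [approved(fido) :- visible(fido).]. Adds approved(fido).
Round 3: (iii) [closed(pingu) :- approved(fido), red(pingu).]. Adds closed(pingu).
closed(pingu) first appears in round 3.

3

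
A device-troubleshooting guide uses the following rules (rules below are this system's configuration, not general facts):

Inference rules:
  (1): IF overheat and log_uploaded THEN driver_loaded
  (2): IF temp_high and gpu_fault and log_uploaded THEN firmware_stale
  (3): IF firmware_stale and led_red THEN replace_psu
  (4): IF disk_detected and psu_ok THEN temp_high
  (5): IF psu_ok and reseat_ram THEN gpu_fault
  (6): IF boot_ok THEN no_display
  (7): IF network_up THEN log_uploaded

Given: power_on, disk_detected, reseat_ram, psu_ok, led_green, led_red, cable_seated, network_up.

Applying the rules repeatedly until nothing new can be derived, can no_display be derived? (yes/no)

Round 1 — (4), (5), (7), derive temp_high, gpu_fault, log_uploaded.
Round 2 — (2), derive firmware_stale.
Round 3 — (3), derive replace_psu.
Fixed point reached. no_display is concluded only by (6); (6) needs boot_ok (never derived).

no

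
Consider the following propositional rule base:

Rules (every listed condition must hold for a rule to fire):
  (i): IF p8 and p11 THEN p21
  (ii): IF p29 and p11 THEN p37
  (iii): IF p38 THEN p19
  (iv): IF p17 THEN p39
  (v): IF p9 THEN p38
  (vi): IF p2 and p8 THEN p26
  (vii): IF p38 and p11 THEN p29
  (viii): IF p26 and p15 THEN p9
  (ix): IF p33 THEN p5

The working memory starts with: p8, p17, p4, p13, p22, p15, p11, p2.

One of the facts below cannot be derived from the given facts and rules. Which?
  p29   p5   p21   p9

Round 1 — (i), (iv), (vi), derive p21, p39, p26.
Round 2 — (viii), derive p9.
Round 3 — (v), derive p38.
Round 4 — (iii), (vii), derive p19, p29.
Round 5 — (ii), derive p37.
Derived: p9 (round 2), p21 (round 1), p29 (round 4). p5 never appears in any round.

p5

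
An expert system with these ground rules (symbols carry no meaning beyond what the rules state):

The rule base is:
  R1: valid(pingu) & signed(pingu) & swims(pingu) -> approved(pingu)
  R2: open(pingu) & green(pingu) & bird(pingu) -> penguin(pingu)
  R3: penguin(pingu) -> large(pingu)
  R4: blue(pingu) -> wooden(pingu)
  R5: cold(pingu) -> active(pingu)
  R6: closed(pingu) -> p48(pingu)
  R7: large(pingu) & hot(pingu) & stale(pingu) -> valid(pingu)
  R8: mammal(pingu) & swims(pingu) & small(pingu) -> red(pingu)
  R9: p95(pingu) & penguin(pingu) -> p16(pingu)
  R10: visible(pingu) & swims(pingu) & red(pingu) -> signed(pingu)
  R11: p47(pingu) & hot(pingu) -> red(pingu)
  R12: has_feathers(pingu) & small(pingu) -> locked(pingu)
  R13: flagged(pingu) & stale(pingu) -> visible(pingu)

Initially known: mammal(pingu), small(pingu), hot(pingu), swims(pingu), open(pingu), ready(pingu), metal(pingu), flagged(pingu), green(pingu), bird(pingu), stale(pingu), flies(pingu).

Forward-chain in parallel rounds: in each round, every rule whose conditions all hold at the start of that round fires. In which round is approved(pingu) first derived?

4

Round 1 fires R2, R8, R13, giving penguin(pingu), red(pingu), visible(pingu).
Round 2 fires R3, R10, giving large(pingu), signed(pingu).
Round 3 fires R7, giving valid(pingu).
Round 4 fires R1, giving approved(pingu).
approved(pingu) first appears in round 4.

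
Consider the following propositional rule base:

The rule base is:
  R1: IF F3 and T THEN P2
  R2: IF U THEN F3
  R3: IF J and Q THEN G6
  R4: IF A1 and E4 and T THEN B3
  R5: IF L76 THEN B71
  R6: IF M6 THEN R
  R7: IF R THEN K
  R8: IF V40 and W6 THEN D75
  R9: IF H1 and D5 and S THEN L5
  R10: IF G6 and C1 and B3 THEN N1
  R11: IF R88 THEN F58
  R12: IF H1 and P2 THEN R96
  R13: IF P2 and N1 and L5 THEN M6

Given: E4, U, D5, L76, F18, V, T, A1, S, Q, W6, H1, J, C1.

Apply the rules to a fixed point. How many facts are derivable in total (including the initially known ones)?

Round 1: R2 [IF U THEN F3]; R3 [IF J and Q THEN G6]; R4 [IF A1 and E4 and T THEN B3]; R5 [IF L76 THEN B71]; R9 [IF H1 and D5 and S THEN L5]. Adds F3, G6, B3, B71, L5.
Round 2: R1 [IF F3 and T THEN P2]; R10 [IF G6 and C1 and B3 THEN N1]. Adds P2, N1.
Round 3: R12 [IF H1 and P2 THEN R96]; R13 [IF P2 and N1 and L5 THEN M6]. Adds R96, M6.
Round 4: R6 [IF M6 THEN R]. Adds R.
Round 5: R7 [IF R THEN K]. Adds K.
Closure: {A1, B3, B71, C1, D5, E4, F18, F3, G6, H1, J, K, L5, L76, M6, N1, P2, Q, R, R96, S, T, U, V, W6} — 25 facts.

25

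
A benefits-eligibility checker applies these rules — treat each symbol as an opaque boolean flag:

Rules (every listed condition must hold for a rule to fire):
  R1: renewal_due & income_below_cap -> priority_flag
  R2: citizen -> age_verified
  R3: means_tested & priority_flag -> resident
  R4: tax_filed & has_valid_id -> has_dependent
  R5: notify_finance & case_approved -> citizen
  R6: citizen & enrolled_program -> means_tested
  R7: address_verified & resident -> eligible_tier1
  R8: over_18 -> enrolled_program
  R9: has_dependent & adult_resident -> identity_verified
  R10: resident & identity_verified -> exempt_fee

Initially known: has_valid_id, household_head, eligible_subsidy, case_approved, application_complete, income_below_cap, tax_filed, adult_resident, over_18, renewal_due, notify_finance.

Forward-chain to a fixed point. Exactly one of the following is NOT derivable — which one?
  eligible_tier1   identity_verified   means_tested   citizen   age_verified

[1] R1 [renewal_due & income_below_cap -> priority_flag]; R4 [tax_filed & has_valid_id -> has_dependent]; R5 [notify_finance & case_approved -> citizen]; R8 [over_18 -> enrolled_program]. ⇒ new: priority_flag, has_dependent, citizen, enrolled_program.
[2] R2 [citizen -> age_verified]; R6 [citizen & enrolled_program -> means_tested]; R9 [has_dependent & adult_resident -> identity_verified]. ⇒ new: age_verified, means_tested, identity_verified.
[3] R3 [means_tested & priority_flag -> resident]. ⇒ new: resident.
[4] R10 [resident & identity_verified -> exempt_fee]. ⇒ new: exempt_fee.
Derived: means_tested (round 2), age_verified (round 2), citizen (round 1), identity_verified (round 2). eligible_tier1 never appears in any round.

eligible_tier1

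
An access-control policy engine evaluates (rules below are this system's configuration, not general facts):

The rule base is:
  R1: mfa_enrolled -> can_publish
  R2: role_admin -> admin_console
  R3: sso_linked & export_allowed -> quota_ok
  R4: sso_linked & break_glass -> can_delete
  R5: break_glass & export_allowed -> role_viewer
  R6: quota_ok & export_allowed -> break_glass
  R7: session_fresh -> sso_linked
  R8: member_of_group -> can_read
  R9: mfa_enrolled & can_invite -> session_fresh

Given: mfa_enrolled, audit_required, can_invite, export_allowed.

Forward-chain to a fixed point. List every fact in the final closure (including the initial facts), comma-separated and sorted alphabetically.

audit_required, break_glass, can_delete, can_invite, can_publish, export_allowed, mfa_enrolled, quota_ok, role_viewer, session_fresh, sso_linked

Round 1: R1 [mfa_enrolled -> can_publish]; R9 [mfa_enrolled & can_invite -> session_fresh]. New: can_publish, session_fresh.
Round 2: R7 [session_fresh -> sso_linked]. New: sso_linked.
Round 3: R3 [sso_linked & export_allowed -> quota_ok]. New: quota_ok.
Round 4: R6 [quota_ok & export_allowed -> break_glass]. New: break_glass.
Round 5: R4 [sso_linked & break_glass -> can_delete]; R5 [break_glass & export_allowed -> role_viewer]. New: can_delete, role_viewer.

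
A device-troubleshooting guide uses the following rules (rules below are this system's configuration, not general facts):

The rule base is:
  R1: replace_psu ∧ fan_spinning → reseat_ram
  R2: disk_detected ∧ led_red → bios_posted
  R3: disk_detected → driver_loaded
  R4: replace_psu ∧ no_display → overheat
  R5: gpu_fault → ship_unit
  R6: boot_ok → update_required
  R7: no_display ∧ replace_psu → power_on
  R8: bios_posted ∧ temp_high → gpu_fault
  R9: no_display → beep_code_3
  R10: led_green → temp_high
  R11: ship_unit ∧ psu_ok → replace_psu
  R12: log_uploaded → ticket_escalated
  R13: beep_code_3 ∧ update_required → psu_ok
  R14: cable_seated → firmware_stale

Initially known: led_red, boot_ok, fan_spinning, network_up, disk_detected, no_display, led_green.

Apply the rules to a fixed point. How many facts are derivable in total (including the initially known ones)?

Round 1 — R2, R3, R6, R9, R10, derive bios_posted, driver_loaded, update_required, beep_code_3, temp_high.
Round 2 — R8, R13, derive gpu_fault, psu_ok.
Round 3 — R5, derive ship_unit.
Round 4 — R11, derive replace_psu.
Round 5 — R1, R4, R7, derive reseat_ram, overheat, power_on.
Closure: {beep_code_3, bios_posted, boot_ok, disk_detected, driver_loaded, fan_spinning, gpu_fault, led_green, led_red, network_up, no_display, overheat, power_on, psu_ok, replace_psu, reseat_ram, ship_unit, temp_high, update_required} — 19 facts.

19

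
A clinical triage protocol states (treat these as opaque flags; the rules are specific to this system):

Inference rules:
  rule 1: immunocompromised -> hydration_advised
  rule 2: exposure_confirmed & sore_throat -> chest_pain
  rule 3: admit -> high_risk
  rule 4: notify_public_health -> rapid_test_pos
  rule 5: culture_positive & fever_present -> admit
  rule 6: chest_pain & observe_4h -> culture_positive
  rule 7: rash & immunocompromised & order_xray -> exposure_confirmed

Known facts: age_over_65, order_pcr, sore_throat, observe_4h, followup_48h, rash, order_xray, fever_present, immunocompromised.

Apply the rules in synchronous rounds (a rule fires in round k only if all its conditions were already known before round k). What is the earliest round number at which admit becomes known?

Round 1: rule 1 [immunocompromised -> hydration_advised]; rule 7 [rash & immunocompromised & order_xray -> exposure_confirmed]. Adds hydration_advised, exposure_confirmed.
Round 2: rule 2 [exposure_confirmed & sore_throat -> chest_pain]. Adds chest_pain.
Round 3: rule 6 [chest_pain & observe_4h -> culture_positive]. Adds culture_positive.
Round 4: rule 5 [culture_positive & fever_present -> admit]. Adds admit.
admit first appears in round 4.

4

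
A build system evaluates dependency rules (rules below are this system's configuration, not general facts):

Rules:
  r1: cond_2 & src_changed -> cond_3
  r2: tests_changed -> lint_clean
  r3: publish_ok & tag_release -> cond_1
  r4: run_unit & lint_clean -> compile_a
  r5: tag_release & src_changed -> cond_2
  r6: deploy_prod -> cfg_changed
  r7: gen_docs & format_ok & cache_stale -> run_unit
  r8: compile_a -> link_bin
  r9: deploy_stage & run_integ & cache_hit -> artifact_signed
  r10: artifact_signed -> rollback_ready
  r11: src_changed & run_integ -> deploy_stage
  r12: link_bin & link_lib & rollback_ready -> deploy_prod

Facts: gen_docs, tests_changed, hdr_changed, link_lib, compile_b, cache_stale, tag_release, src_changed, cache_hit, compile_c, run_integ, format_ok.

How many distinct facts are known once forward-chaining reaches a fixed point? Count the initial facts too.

Round 1: r2 [tests_changed -> lint_clean]; r5 [tag_release & src_changed -> cond_2]; r7 [gen_docs & format_ok & cache_stale -> run_unit]; r11 [src_changed & run_integ -> deploy_stage]. New: lint_clean, cond_2, run_unit, deploy_stage.
Round 2: r1 [cond_2 & src_changed -> cond_3]; r4 [run_unit & lint_clean -> compile_a]; r9 [deploy_stage & run_integ & cache_hit -> artifact_signed]. New: cond_3, compile_a, artifact_signed.
Round 3: r8 [compile_a -> link_bin]; r10 [artifact_signed -> rollback_ready]. New: link_bin, rollback_ready.
Round 4: r12 [link_bin & link_lib & rollback_ready -> deploy_prod]. New: deploy_prod.
Round 5: r6 [deploy_prod -> cfg_changed]. New: cfg_changed.
Closure: {artifact_signed, cache_hit, cache_stale, cfg_changed, compile_a, compile_b, compile_c, cond_2, cond_3, deploy_prod, deploy_stage, format_ok, gen_docs, hdr_changed, link_bin, link_lib, lint_clean, rollback_ready, run_integ, run_unit, src_changed, tag_release, tests_changed} — 23 facts.

23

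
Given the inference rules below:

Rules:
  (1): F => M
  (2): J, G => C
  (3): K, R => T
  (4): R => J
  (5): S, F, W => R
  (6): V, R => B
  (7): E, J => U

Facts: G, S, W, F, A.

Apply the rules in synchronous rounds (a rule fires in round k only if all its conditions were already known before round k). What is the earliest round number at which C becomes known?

3

Round 1: (1) [F => M]; (5) [S, F, W => R]. Adds M, R.
Round 2: (4) [R => J]. Adds J.
Round 3: (2) [J, G => C]. Adds C.
C first appears in round 3.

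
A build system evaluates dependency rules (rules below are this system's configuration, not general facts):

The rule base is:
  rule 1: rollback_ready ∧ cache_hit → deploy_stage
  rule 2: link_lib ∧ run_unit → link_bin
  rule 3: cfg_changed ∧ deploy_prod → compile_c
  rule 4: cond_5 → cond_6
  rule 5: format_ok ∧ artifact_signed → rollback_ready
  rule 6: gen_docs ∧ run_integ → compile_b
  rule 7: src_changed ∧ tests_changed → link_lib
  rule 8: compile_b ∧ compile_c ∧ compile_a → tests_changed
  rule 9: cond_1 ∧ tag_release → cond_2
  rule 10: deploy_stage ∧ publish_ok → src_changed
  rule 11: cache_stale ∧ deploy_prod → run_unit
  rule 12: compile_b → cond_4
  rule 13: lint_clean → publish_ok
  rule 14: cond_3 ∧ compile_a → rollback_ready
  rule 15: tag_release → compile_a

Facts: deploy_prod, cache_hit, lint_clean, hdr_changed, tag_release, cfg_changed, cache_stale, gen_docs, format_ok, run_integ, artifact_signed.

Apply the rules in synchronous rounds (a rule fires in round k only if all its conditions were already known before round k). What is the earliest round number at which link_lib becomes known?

Round 1 — rule 3, rule 5, rule 6, rule 11, rule 13, rule 15, derive compile_c, rollback_ready, compile_b, run_unit, publish_ok, compile_a.
Round 2 — rule 1, rule 8, rule 12, derive deploy_stage, tests_changed, cond_4.
Round 3 — rule 10, derive src_changed.
Round 4 — rule 7, derive link_lib.
link_lib first appears in round 4.

4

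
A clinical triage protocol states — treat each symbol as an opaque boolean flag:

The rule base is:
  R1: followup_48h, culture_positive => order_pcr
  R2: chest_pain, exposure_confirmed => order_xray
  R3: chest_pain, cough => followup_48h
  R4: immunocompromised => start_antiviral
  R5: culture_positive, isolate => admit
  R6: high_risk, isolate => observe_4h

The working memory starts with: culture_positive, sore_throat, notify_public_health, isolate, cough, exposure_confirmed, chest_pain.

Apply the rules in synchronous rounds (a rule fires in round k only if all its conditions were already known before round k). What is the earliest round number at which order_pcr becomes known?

2

[1] R2 [chest_pain, exposure_confirmed => order_xray]; R3 [chest_pain, cough => followup_48h]; R5 [culture_positive, isolate => admit]. ⇒ new: order_xray, followup_48h, admit.
[2] R1 [followup_48h, culture_positive => order_pcr]. ⇒ new: order_pcr.
order_pcr first appears in round 2.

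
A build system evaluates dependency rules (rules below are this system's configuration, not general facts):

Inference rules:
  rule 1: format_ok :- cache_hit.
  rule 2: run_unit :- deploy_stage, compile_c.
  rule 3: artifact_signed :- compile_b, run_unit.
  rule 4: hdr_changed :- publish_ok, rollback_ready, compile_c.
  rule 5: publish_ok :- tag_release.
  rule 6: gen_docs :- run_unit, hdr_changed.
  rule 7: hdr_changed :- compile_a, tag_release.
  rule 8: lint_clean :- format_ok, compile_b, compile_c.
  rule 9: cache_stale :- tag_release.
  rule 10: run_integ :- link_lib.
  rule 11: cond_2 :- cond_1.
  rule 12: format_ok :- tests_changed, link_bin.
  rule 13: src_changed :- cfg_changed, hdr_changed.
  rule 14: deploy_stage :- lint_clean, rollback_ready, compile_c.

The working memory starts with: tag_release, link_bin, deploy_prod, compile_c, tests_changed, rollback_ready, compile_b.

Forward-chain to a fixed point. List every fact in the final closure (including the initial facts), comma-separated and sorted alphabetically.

artifact_signed, cache_stale, compile_b, compile_c, deploy_prod, deploy_stage, format_ok, gen_docs, hdr_changed, link_bin, lint_clean, publish_ok, rollback_ready, run_unit, tag_release, tests_changed

Round 1 — rule 5, rule 9, rule 12, derive publish_ok, cache_stale, format_ok.
Round 2 — rule 4, rule 8, derive hdr_changed, lint_clean.
Round 3 — rule 14, derive deploy_stage.
Round 4 — rule 2, derive run_unit.
Round 5 — rule 3, rule 6, derive artifact_signed, gen_docs.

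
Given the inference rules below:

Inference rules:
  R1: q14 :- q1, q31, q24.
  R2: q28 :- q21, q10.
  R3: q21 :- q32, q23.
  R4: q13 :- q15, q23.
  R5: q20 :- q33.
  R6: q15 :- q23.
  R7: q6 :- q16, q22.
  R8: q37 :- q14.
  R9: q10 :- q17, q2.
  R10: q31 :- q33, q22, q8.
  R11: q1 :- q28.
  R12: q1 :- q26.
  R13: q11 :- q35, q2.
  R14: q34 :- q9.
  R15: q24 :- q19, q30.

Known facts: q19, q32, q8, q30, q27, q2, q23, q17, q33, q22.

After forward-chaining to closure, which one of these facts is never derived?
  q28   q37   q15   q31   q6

Round 1 fires R3, R5, R6, R9, R10, R15, giving q21, q20, q15, q10, q31, q24.
Round 2 fires R2, R4, giving q28, q13.
Round 3 fires R11, giving q1.
Round 4 fires R1, giving q14.
Round 5 fires R8, giving q37.
Derived: q15 (round 1), q28 (round 2), q37 (round 5), q31 (round 1). q6 never appears in any round.

q6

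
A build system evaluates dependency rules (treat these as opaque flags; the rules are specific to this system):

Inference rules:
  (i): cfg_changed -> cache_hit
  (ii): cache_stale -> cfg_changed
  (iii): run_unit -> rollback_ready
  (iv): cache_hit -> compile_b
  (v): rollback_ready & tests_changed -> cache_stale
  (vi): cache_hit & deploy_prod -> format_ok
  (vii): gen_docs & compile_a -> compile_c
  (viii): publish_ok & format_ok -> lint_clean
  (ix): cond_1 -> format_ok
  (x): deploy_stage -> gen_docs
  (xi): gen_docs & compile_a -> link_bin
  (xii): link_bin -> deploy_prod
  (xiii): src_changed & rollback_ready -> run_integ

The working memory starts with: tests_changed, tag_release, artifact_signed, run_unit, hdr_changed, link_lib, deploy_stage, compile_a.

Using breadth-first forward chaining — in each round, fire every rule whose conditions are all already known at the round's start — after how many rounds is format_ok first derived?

5

Round 1 — (iii), (x), derive rollback_ready, gen_docs.
Round 2 — (v), (vii), (xi), derive cache_stale, compile_c, link_bin.
Round 3 — (ii), (xii), derive cfg_changed, deploy_prod.
Round 4 — (i), derive cache_hit.
Round 5 — (iv), (vi), derive compile_b, format_ok.
format_ok first appears in round 5.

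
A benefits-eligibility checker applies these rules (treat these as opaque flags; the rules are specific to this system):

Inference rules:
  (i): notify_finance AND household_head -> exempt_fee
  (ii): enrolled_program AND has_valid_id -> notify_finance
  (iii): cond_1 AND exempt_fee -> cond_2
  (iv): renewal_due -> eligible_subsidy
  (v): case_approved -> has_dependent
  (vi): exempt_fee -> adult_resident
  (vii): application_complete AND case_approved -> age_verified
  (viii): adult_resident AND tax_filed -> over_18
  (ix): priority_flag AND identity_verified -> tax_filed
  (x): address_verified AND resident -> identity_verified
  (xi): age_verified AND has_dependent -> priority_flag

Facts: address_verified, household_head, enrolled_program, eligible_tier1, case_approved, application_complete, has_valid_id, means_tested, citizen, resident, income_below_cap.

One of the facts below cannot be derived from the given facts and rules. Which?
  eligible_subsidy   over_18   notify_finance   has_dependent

Round 1: (ii) [enrolled_program AND has_valid_id -> notify_finance]; (v) [case_approved -> has_dependent]; (vii) [application_complete AND case_approved -> age_verified]; (x) [address_verified AND resident -> identity_verified]. Adds notify_finance, has_dependent, age_verified, identity_verified.
Round 2: (i) [notify_finance AND household_head -> exempt_fee]; (xi) [age_verified AND has_dependent -> priority_flag]. Adds exempt_fee, priority_flag.
Round 3: (vi) [exempt_fee -> adult_resident]; (ix) [priority_flag AND identity_verified -> tax_filed]. Adds adult_resident, tax_filed.
Round 4: (viii) [adult_resident AND tax_filed -> over_18]. Adds over_18.
Derived: over_18 (round 4), notify_finance (round 1), has_dependent (round 1). eligible_subsidy never appears in any round.

eligible_subsidy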